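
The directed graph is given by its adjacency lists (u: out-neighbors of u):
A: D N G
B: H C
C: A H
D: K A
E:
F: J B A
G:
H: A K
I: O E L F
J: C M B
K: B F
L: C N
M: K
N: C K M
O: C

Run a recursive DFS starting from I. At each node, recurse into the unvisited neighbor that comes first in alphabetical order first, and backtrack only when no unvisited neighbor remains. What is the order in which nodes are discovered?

Visit I
I → E
I → F
F → A
A → D
D → K
K → B
B → C
C → H
A → G
A → N
N → M
F → J
I → L
I → O

I, E, F, A, D, K, B, C, H, G, N, M, J, L, O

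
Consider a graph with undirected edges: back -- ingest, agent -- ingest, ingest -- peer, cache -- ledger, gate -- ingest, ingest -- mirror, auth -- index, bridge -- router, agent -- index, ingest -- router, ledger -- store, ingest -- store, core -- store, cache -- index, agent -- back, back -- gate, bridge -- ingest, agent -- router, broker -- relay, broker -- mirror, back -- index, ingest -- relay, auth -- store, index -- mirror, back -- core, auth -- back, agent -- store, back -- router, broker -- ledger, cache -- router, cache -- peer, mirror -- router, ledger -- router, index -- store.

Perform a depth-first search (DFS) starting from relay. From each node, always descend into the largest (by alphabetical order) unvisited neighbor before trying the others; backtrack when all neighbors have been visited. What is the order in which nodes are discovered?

Visit relay
relay → ingest
ingest → store
store → ledger
ledger → router
router → mirror
mirror → index
index → cache
cache → peer
index → back
back → gate
back → core
back → auth
back → agent
mirror → broker
router → bridge

relay → ingest → store → ledger → router → mirror → index → cache → peer → back → gate → core → auth → agent → broker → bridge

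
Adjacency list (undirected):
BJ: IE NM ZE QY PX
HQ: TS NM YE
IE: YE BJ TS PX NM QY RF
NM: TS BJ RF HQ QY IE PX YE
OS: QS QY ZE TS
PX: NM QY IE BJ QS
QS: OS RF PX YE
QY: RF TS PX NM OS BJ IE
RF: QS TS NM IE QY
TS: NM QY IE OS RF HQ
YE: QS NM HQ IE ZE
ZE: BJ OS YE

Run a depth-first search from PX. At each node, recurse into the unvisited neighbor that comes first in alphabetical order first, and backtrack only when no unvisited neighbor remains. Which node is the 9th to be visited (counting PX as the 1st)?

Visit PX
PX → BJ
BJ → IE
IE → NM
NM → HQ
HQ → TS
TS → OS
OS → QS
QS → RF
RF → QY
QS → YE
YE → ZE

Visit order: PX, BJ, IE, NM, HQ, TS, OS, QS, RF, QY, YE, ZE

RF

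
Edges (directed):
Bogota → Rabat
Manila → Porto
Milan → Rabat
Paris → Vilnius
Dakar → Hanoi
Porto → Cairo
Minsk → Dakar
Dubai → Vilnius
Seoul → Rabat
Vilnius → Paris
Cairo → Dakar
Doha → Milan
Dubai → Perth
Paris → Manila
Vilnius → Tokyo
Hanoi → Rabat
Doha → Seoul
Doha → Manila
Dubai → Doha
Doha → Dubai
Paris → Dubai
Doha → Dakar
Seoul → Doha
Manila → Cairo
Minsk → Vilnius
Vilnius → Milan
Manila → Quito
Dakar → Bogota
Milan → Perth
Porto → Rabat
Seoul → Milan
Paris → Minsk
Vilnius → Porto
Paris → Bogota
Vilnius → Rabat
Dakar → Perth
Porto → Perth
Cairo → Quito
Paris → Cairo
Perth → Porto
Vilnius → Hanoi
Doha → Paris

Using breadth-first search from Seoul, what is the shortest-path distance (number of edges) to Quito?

3

Level 0: Seoul
Level 1: Doha, Milan, Rabat
Level 2: Dakar, Dubai, Manila, Paris, Perth
Level 3: Bogota, Cairo, Hanoi, Minsk, Porto, Quito, Vilnius
Level 4: Tokyo
Quito first appears at level 3.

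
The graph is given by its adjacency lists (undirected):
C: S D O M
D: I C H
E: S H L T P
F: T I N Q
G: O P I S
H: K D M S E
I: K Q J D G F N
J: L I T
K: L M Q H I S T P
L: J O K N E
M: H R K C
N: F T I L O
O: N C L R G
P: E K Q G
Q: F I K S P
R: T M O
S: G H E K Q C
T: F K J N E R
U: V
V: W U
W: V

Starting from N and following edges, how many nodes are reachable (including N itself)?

BFS from N visits: N, F, T, I, L, O, Q, K, J, E, R, D, G, C, S, P, M, H
Reachable nodes: 18 of 21 total.

18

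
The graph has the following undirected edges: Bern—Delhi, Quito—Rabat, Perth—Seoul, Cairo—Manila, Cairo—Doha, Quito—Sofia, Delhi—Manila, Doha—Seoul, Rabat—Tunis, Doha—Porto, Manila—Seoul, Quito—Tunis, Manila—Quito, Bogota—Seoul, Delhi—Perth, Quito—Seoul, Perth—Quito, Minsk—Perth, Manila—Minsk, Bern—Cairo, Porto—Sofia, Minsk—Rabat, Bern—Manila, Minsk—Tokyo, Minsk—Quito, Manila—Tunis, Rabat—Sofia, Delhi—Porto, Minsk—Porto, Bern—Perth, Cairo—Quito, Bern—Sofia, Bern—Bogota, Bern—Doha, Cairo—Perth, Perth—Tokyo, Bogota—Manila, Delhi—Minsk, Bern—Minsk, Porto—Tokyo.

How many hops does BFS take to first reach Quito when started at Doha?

2

Level 0: Doha
Level 1: Bern, Cairo, Porto, Seoul
Level 2: Bogota, Delhi, Manila, Minsk, Perth, Quito, Sofia, Tokyo
Level 3: Rabat, Tunis
Quito first appears at level 2.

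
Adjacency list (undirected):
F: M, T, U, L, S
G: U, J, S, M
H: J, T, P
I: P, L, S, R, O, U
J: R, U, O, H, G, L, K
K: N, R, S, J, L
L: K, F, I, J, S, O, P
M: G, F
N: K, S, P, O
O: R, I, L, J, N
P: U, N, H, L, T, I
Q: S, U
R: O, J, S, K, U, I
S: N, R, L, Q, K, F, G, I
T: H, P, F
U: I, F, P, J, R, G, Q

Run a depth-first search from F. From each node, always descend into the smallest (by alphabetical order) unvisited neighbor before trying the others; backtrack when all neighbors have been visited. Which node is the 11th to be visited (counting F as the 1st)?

P

Visit F
F → L
L → I
I → O
O → J
J → G
G → M
G → S
S → K
K → N
N → P
P → H
H → T
P → U
U → Q
U → R

Visit order: F, L, I, O, J, G, M, S, K, N, P, H, T, U, Q, R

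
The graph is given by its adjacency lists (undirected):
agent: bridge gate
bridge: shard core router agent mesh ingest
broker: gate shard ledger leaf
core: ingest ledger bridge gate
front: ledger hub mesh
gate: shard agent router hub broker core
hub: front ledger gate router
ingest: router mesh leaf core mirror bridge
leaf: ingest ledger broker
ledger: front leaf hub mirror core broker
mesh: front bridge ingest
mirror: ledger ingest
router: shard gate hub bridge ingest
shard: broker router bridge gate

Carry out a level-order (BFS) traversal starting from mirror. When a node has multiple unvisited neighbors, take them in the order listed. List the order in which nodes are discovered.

Visit mirror; enqueue ledger, ingest → queue [ledger, ingest]
Visit ledger; enqueue front, leaf, hub, core, broker → queue [ingest, front, leaf, hub, core, broker]
Visit ingest; enqueue router, mesh, bridge → queue [front, leaf, hub, core, broker, router, mesh, bridge]
Visit front → queue [leaf, hub, core, broker, router, mesh, bridge]
Visit leaf → queue [hub, core, broker, router, mesh, bridge]
Visit hub; enqueue gate → queue [core, broker, router, mesh, bridge, gate]
Visit core → queue [broker, router, mesh, bridge, gate]
Visit broker; enqueue shard → queue [router, mesh, bridge, gate, shard]
Visit router → queue [mesh, bridge, gate, shard]
Visit mesh → queue [bridge, gate, shard]
Visit bridge; enqueue agent → queue [gate, shard, agent]
Visit gate → queue [shard, agent]
Visit shard → queue [agent]
Visit agent → queue []

mirror → ledger → ingest → front → leaf → hub → core → broker → router → mesh → bridge → gate → shard → agent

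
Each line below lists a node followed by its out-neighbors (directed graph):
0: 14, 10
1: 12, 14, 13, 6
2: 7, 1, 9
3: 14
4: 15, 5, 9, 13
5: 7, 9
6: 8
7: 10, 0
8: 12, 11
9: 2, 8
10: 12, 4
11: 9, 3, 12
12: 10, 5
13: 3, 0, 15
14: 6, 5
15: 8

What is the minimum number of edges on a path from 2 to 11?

3

Level 0: 2
Level 1: 1, 7, 9
Level 2: 0, 6, 8, 10, 12, 13, 14
Level 3: 3, 4, 5, 11, 15
11 first appears at level 3.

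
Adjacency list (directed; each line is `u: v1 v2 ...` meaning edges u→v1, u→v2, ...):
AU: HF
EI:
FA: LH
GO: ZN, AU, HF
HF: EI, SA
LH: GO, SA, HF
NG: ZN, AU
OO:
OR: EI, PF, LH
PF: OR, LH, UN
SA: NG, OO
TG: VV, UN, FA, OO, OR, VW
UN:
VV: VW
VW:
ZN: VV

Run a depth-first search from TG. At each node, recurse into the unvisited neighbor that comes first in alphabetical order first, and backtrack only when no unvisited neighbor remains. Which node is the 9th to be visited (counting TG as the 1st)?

NG

Visit TG
TG → FA
FA → LH
LH → GO
GO → AU
AU → HF
HF → EI
HF → SA
SA → NG
NG → ZN
ZN → VV
VV → VW
SA → OO
TG → OR
OR → PF
PF → UN

Visit order: TG, FA, LH, GO, AU, HF, EI, SA, NG, ZN, VV, VW, OO, OR, PF, UN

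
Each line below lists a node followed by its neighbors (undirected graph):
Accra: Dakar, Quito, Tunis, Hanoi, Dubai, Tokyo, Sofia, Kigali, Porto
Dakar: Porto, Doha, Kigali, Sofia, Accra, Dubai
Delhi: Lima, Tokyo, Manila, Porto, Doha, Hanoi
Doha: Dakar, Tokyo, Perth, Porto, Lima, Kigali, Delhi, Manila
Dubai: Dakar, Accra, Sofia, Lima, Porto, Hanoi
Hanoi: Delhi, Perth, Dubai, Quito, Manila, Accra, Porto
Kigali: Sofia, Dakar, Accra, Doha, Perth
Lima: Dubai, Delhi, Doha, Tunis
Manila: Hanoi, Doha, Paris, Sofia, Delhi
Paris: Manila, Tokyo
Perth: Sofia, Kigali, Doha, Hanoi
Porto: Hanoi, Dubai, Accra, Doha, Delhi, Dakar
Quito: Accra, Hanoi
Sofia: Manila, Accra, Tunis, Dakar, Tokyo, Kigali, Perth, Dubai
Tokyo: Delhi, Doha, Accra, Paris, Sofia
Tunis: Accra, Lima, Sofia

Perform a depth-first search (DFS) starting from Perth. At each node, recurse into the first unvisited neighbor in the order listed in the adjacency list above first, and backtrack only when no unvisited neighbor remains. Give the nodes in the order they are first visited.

Perth Sofia Manila Hanoi Delhi Lima Dubai Dakar Porto Accra Quito Tunis Tokyo Doha Kigali Paris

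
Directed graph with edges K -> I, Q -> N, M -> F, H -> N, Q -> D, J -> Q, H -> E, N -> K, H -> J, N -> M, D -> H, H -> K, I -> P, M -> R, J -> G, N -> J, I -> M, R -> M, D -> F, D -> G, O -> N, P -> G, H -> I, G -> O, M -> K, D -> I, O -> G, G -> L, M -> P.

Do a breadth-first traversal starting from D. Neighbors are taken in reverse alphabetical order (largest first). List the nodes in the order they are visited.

D → I → H → G → F → P → M → N → K → J → E → O → L → R → Q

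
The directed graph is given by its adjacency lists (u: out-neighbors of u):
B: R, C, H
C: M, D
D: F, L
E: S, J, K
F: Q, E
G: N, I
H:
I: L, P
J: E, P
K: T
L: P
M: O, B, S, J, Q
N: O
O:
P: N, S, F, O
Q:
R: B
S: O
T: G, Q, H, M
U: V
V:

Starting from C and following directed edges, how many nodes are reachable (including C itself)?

19

BFS from C visits: C, M, D, O, B, S, J, Q, F, L, R, H, E, P, K, N, T, G, I
Reachable nodes: 19 of 21 total.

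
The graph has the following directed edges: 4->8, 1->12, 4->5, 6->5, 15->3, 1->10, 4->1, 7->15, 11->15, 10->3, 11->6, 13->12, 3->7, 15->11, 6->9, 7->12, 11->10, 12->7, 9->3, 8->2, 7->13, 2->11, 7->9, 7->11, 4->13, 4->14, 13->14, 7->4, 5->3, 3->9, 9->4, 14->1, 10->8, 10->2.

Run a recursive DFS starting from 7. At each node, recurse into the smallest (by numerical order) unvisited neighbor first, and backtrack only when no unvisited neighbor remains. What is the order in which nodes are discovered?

Visit 7
7 → 4
4 → 1
1 → 10
10 → 2
2 → 11
11 → 6
6 → 5
5 → 3
3 → 9
11 → 15
10 → 8
1 → 12
4 → 13
13 → 14

7 4 1 10 2 11 6 5 3 9 15 8 12 13 14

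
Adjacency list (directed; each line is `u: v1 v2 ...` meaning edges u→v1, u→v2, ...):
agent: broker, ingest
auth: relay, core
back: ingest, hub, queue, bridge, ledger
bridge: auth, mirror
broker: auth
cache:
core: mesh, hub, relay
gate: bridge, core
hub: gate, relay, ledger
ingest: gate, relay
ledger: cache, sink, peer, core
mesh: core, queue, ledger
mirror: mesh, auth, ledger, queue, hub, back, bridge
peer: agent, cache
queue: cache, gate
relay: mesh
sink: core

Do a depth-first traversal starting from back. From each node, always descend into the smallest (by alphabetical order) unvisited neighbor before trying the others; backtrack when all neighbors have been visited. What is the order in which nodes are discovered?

back, bridge, auth, core, hub, gate, ledger, cache, peer, agent, broker, ingest, relay, mesh, queue, sink, mirror

Visit back
back → bridge
bridge → auth
auth → core
core → hub
hub → gate
hub → ledger
ledger → cache
ledger → peer
peer → agent
agent → broker
agent → ingest
ingest → relay
relay → mesh
mesh → queue
ledger → sink
bridge → mirror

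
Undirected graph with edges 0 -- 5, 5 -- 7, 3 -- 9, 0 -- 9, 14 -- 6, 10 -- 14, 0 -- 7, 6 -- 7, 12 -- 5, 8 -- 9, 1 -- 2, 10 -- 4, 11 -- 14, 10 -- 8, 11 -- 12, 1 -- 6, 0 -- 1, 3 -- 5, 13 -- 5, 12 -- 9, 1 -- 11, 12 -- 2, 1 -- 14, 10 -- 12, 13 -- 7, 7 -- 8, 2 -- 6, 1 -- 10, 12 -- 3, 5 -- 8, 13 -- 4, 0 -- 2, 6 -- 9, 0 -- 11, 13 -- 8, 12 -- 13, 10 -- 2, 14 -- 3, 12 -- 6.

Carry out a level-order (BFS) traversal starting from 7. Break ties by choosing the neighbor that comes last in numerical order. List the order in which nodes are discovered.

Visit 7; enqueue 13, 8, 6, 5, 0 → queue [13, 8, 6, 5, 0]
Visit 13; enqueue 12, 4 → queue [8, 6, 5, 0, 12, 4]
Visit 8; enqueue 10, 9 → queue [6, 5, 0, 12, 4, 10, 9]
Visit 6; enqueue 14, 2, 1 → queue [5, 0, 12, 4, 10, 9, 14, 2, 1]
Visit 5; enqueue 3 → queue [0, 12, 4, 10, 9, 14, 2, 1, 3]
Visit 0; enqueue 11 → queue [12, 4, 10, 9, 14, 2, 1, 3, 11]
Visit 12 → queue [4, 10, 9, 14, 2, 1, 3, 11]
Visit 4 → queue [10, 9, 14, 2, 1, 3, 11]
Visit 10 → queue [9, 14, 2, 1, 3, 11]
Visit 9 → queue [14, 2, 1, 3, 11]
Visit 14 → queue [2, 1, 3, 11]
Visit 2 → queue [1, 3, 11]
Visit 1 → queue [3, 11]
Visit 3 → queue [11]
Visit 11 → queue []

7, 13, 8, 6, 5, 0, 12, 4, 10, 9, 14, 2, 1, 3, 11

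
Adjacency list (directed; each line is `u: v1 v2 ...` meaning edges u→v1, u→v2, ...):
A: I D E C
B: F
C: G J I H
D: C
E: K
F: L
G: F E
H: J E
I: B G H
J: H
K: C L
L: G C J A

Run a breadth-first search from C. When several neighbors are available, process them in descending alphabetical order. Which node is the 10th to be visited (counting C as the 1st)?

Visit C; enqueue J, I, H, G → queue [J, I, H, G]
Visit J → queue [I, H, G]
Visit I; enqueue B → queue [H, G, B]
Visit H; enqueue E → queue [G, B, E]
Visit G; enqueue F → queue [B, E, F]
Visit B → queue [E, F]
Visit E; enqueue K → queue [F, K]
Visit F; enqueue L → queue [K, L]
Visit K → queue [L]
Visit L; enqueue A → queue [A]
Visit A; enqueue D → queue [D]
Visit D → queue []

Visit order: C, J, I, H, G, B, E, F, K, L, A, D

L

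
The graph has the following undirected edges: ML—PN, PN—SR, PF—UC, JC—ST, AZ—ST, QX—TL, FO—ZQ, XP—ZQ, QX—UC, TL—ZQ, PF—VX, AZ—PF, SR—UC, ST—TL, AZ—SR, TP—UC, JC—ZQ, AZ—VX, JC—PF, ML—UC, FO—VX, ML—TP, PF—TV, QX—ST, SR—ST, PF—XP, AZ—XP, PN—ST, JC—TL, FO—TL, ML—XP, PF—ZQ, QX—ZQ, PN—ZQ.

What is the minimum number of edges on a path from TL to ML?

Level 0: TL
Level 1: FO, JC, QX, ST, ZQ
Level 2: AZ, PF, PN, SR, UC, VX, XP
Level 3: ML, TP, TV
ML first appears at level 3.

3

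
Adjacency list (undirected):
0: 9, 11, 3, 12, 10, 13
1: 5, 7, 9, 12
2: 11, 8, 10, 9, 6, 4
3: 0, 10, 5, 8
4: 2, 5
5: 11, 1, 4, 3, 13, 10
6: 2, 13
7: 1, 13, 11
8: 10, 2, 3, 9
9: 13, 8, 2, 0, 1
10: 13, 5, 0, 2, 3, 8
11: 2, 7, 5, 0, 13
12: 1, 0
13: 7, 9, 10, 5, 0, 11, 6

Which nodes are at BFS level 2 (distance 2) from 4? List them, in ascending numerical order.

1, 3, 6, 8, 9, 10, 11, 13

Level 0: 4
Level 1: 2, 5
Level 2: 1, 3, 6, 8, 9, 10, 11, 13
Level 3: 0, 7, 12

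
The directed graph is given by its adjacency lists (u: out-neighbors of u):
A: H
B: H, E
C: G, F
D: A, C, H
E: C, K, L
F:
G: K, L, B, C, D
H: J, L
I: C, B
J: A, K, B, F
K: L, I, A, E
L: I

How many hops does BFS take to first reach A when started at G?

Level 0: G
Level 1: B, C, D, K, L
Level 2: A, E, F, H, I
Level 3: J
A first appears at level 2.

2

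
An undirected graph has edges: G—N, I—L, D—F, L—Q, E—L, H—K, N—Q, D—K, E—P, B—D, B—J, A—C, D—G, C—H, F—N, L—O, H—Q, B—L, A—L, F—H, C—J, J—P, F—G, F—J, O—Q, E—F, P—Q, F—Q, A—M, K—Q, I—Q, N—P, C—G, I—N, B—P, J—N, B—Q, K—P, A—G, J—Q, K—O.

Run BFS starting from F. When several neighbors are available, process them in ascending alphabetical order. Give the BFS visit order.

Visit F; enqueue D, E, G, H, J, N, Q → queue [D, E, G, H, J, N, Q]
Visit D; enqueue B, K → queue [E, G, H, J, N, Q, B, K]
Visit E; enqueue L, P → queue [G, H, J, N, Q, B, K, L, P]
Visit G; enqueue A, C → queue [H, J, N, Q, B, K, L, P, A, C]
Visit H → queue [J, N, Q, B, K, L, P, A, C]
Visit J → queue [N, Q, B, K, L, P, A, C]
Visit N; enqueue I → queue [Q, B, K, L, P, A, C, I]
Visit Q; enqueue O → queue [B, K, L, P, A, C, I, O]
Visit B → queue [K, L, P, A, C, I, O]
Visit K → queue [L, P, A, C, I, O]
Visit L → queue [P, A, C, I, O]
Visit P → queue [A, C, I, O]
Visit A; enqueue M → queue [C, I, O, M]
Visit C → queue [I, O, M]
Visit I → queue [O, M]
Visit O → queue [M]
Visit M → queue []

F, D, E, G, H, J, N, Q, B, K, L, P, A, C, I, O, M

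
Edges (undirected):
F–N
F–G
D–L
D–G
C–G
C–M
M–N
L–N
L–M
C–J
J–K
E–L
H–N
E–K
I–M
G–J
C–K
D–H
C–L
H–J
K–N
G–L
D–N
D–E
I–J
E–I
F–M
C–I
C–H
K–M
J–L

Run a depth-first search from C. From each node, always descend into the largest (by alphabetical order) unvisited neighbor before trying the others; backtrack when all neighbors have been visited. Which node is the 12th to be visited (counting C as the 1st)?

Visit C
C → M
M → N
N → L
L → J
J → K
K → E
E → I
E → D
D → H
D → G
G → F

Visit order: C, M, N, L, J, K, E, I, D, H, G, F

F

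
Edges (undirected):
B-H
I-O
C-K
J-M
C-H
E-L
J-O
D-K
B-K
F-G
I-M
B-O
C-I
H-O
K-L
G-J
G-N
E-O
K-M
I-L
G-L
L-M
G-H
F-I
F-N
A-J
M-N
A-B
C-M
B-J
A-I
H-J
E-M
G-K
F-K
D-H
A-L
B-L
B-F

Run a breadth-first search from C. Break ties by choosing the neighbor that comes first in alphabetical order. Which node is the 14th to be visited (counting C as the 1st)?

Visit C; enqueue H, I, K, M → queue [H, I, K, M]
Visit H; enqueue B, D, G, J, O → queue [I, K, M, B, D, G, J, O]
Visit I; enqueue A, F, L → queue [K, M, B, D, G, J, O, A, F, L]
Visit K → queue [M, B, D, G, J, O, A, F, L]
Visit M; enqueue E, N → queue [B, D, G, J, O, A, F, L, E, N]
Visit B → queue [D, G, J, O, A, F, L, E, N]
Visit D → queue [G, J, O, A, F, L, E, N]
Visit G → queue [J, O, A, F, L, E, N]
Visit J → queue [O, A, F, L, E, N]
Visit O → queue [A, F, L, E, N]
Visit A → queue [F, L, E, N]
Visit F → queue [L, E, N]
Visit L → queue [E, N]
Visit E → queue [N]
Visit N → queue []

Visit order: C, H, I, K, M, B, D, G, J, O, A, F, L, E, N

E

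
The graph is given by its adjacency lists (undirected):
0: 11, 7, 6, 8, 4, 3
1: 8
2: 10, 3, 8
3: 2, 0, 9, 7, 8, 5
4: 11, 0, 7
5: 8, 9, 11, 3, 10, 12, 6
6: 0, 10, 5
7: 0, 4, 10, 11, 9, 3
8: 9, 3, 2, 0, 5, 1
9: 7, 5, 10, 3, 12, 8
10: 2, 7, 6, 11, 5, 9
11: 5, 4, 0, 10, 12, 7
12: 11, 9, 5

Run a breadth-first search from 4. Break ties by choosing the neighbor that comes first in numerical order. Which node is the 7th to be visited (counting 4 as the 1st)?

8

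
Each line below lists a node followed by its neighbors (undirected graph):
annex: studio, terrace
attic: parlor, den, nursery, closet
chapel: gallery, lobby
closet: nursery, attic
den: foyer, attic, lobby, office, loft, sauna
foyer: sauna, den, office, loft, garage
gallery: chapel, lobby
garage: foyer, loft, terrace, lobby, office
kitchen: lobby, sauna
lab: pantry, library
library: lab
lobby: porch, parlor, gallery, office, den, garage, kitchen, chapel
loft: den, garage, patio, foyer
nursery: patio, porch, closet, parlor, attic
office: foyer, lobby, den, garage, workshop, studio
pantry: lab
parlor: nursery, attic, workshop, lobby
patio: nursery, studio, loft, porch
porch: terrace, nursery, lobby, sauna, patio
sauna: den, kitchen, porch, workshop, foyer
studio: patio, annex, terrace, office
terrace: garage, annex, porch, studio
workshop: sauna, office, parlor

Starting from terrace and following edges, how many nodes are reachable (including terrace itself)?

20

BFS from terrace visits: terrace, garage, annex, porch, studio, foyer, loft, lobby, office, nursery, sauna, patio, den, parlor, gallery, kitchen, chapel, workshop, closet, attic
Reachable nodes: 20 of 23 total.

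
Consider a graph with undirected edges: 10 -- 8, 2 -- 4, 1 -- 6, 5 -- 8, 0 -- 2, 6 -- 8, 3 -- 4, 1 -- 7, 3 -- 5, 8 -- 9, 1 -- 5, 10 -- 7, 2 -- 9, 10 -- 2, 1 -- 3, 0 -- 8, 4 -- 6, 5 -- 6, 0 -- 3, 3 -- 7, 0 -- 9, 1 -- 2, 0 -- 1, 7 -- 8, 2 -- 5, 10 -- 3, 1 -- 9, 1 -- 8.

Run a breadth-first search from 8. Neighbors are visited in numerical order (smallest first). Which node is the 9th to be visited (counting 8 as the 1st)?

Visit 8; enqueue 0, 1, 5, 6, 7, 9, 10 → queue [0, 1, 5, 6, 7, 9, 10]
Visit 0; enqueue 2, 3 → queue [1, 5, 6, 7, 9, 10, 2, 3]
Visit 1 → queue [5, 6, 7, 9, 10, 2, 3]
Visit 5 → queue [6, 7, 9, 10, 2, 3]
Visit 6; enqueue 4 → queue [7, 9, 10, 2, 3, 4]
Visit 7 → queue [9, 10, 2, 3, 4]
Visit 9 → queue [10, 2, 3, 4]
Visit 10 → queue [2, 3, 4]
Visit 2 → queue [3, 4]
Visit 3 → queue [4]
Visit 4 → queue []

Visit order: 8, 0, 1, 5, 6, 7, 9, 10, 2, 3, 4

2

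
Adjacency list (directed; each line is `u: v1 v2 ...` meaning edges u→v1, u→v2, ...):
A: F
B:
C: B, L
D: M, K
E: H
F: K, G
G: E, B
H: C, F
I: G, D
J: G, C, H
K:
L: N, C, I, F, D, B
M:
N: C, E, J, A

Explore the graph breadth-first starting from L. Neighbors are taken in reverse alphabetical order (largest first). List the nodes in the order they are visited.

L N I F D C B J E A G K M H

Visit L; enqueue N, I, F, D, C, B → queue [N, I, F, D, C, B]
Visit N; enqueue J, E, A → queue [I, F, D, C, B, J, E, A]
Visit I; enqueue G → queue [F, D, C, B, J, E, A, G]
Visit F; enqueue K → queue [D, C, B, J, E, A, G, K]
Visit D; enqueue M → queue [C, B, J, E, A, G, K, M]
Visit C → queue [B, J, E, A, G, K, M]
Visit B → queue [J, E, A, G, K, M]
Visit J; enqueue H → queue [E, A, G, K, M, H]
Visit E → queue [A, G, K, M, H]
Visit A → queue [G, K, M, H]
Visit G → queue [K, M, H]
Visit K → queue [M, H]
Visit M → queue [H]
Visit H → queue []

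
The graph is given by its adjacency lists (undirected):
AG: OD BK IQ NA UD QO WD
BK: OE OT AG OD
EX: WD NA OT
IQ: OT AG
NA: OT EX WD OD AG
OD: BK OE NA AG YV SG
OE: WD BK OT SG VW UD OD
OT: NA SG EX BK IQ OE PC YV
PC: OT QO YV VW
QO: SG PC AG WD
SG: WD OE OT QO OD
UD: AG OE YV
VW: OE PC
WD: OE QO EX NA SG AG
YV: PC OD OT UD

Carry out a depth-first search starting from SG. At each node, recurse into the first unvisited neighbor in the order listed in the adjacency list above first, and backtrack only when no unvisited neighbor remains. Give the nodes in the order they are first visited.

Visit SG
SG → WD
WD → OE
OE → BK
BK → OT
OT → NA
NA → EX
NA → OD
OD → AG
AG → IQ
AG → UD
UD → YV
YV → PC
PC → QO
PC → VW

SG, WD, OE, BK, OT, NA, EX, OD, AG, IQ, UD, YV, PC, QO, VW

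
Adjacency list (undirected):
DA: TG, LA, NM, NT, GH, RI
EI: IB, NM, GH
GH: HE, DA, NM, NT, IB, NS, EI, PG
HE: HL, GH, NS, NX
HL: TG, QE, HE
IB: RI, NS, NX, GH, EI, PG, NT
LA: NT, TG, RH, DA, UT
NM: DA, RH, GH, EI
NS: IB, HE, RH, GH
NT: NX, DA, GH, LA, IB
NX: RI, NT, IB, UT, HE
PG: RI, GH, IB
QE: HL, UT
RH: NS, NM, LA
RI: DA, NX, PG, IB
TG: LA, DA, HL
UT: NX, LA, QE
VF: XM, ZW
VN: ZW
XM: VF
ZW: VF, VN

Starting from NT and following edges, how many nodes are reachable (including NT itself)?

BFS from NT visits: NT, NX, DA, GH, LA, IB, RI, UT, HE, TG, NM, NS, EI, PG, RH, QE, HL
Reachable nodes: 17 of 21 total.

17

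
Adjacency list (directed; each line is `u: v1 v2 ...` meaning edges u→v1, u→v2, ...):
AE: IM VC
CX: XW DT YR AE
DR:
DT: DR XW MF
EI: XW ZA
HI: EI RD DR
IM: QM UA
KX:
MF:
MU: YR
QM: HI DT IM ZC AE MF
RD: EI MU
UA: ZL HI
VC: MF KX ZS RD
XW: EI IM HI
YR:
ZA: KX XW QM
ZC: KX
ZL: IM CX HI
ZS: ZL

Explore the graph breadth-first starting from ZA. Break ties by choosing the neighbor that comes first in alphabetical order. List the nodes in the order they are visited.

ZA KX QM XW AE DT HI IM MF ZC EI VC DR RD UA ZS MU ZL YR CX

Visit ZA; enqueue KX, QM, XW → queue [KX, QM, XW]
Visit KX → queue [QM, XW]
Visit QM; enqueue AE, DT, HI, IM, MF, ZC → queue [XW, AE, DT, HI, IM, MF, ZC]
Visit XW; enqueue EI → queue [AE, DT, HI, IM, MF, ZC, EI]
Visit AE; enqueue VC → queue [DT, HI, IM, MF, ZC, EI, VC]
Visit DT; enqueue DR → queue [HI, IM, MF, ZC, EI, VC, DR]
Visit HI; enqueue RD → queue [IM, MF, ZC, EI, VC, DR, RD]
Visit IM; enqueue UA → queue [MF, ZC, EI, VC, DR, RD, UA]
Visit MF → queue [ZC, EI, VC, DR, RD, UA]
Visit ZC → queue [EI, VC, DR, RD, UA]
Visit EI → queue [VC, DR, RD, UA]
Visit VC; enqueue ZS → queue [DR, RD, UA, ZS]
Visit DR → queue [RD, UA, ZS]
Visit RD; enqueue MU → queue [UA, ZS, MU]
Visit UA; enqueue ZL → queue [ZS, MU, ZL]
Visit ZS → queue [MU, ZL]
Visit MU; enqueue YR → queue [ZL, YR]
Visit ZL; enqueue CX → queue [YR, CX]
Visit YR → queue [CX]
Visit CX → queue []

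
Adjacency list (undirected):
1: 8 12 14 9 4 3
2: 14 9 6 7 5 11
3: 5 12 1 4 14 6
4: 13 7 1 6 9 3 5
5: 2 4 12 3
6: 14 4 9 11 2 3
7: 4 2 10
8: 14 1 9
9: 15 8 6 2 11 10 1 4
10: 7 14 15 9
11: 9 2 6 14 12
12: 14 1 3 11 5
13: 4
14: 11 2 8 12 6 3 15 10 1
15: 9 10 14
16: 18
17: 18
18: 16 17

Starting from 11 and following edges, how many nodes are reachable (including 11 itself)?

BFS from 11 visits: 11, 14, 12, 9, 6, 2, 15, 10, 8, 3, 1, 5, 4, 7, 13
Reachable nodes: 15 of 18 total.

15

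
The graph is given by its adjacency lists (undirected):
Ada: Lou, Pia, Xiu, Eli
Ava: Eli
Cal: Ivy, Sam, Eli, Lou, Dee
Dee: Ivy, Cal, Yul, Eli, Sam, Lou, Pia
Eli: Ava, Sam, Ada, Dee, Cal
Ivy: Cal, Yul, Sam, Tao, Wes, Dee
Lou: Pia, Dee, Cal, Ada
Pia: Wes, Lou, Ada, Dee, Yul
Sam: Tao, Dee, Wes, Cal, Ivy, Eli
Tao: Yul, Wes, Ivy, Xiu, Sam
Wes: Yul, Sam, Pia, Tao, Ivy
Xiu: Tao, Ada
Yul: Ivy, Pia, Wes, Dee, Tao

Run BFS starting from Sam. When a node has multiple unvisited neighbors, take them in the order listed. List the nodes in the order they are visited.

Sam, Tao, Dee, Wes, Cal, Ivy, Eli, Yul, Xiu, Lou, Pia, Ava, Ada

Visit Sam; enqueue Tao, Dee, Wes, Cal, Ivy, Eli → queue [Tao, Dee, Wes, Cal, Ivy, Eli]
Visit Tao; enqueue Yul, Xiu → queue [Dee, Wes, Cal, Ivy, Eli, Yul, Xiu]
Visit Dee; enqueue Lou, Pia → queue [Wes, Cal, Ivy, Eli, Yul, Xiu, Lou, Pia]
Visit Wes → queue [Cal, Ivy, Eli, Yul, Xiu, Lou, Pia]
Visit Cal → queue [Ivy, Eli, Yul, Xiu, Lou, Pia]
Visit Ivy → queue [Eli, Yul, Xiu, Lou, Pia]
Visit Eli; enqueue Ava, Ada → queue [Yul, Xiu, Lou, Pia, Ava, Ada]
Visit Yul → queue [Xiu, Lou, Pia, Ava, Ada]
Visit Xiu → queue [Lou, Pia, Ava, Ada]
Visit Lou → queue [Pia, Ava, Ada]
Visit Pia → queue [Ava, Ada]
Visit Ava → queue [Ada]
Visit Ada → queue []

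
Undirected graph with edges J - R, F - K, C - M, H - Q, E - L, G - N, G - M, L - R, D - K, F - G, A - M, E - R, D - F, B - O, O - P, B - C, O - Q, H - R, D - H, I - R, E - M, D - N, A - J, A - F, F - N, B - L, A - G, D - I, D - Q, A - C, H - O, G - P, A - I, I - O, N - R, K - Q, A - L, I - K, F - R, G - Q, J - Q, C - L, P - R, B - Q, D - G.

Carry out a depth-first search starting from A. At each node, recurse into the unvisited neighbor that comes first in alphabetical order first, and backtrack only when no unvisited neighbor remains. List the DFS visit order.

Visit A
A → C
C → B
B → L
L → E
E → M
M → G
G → D
D → F
F → K
K → I
I → O
O → H
H → Q
Q → J
J → R
R → N
R → P

A, C, B, L, E, M, G, D, F, K, I, O, H, Q, J, R, N, P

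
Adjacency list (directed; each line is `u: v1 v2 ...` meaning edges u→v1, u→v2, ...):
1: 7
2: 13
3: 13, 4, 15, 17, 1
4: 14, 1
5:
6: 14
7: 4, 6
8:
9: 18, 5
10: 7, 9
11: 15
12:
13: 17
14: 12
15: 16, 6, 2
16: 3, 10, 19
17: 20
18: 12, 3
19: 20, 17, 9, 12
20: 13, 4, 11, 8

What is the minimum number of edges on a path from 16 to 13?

2

Level 0: 16
Level 1: 3, 10, 19
Level 2: 1, 4, 7, 9, 12, 13, 15, 17, 20
Level 3: 2, 5, 6, 8, 11, 14, 18
13 first appears at level 2.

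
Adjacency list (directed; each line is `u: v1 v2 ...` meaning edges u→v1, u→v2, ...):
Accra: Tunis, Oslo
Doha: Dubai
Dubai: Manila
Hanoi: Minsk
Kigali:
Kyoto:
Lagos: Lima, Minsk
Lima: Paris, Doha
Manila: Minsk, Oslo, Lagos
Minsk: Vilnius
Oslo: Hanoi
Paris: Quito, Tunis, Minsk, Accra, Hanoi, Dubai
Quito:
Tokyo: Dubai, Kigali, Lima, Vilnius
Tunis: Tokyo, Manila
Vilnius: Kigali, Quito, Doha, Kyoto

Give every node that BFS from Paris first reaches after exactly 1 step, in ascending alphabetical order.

Accra, Dubai, Hanoi, Minsk, Quito, Tunis

Level 0: Paris
Level 1: Accra, Dubai, Hanoi, Minsk, Quito, Tunis
Level 2: Manila, Oslo, Tokyo, Vilnius
Level 3: Doha, Kigali, Kyoto, Lagos, Lima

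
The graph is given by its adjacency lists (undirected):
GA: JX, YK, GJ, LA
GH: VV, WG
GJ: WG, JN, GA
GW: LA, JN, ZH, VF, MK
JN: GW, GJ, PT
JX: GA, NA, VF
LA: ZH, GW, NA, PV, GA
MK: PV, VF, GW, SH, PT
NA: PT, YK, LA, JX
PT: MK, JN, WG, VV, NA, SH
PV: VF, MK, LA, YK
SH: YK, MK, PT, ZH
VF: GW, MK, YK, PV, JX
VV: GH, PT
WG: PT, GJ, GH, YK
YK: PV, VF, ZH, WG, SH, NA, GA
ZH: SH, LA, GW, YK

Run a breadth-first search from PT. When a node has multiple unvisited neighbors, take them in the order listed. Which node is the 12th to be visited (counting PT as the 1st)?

Visit PT; enqueue MK, JN, WG, VV, NA, SH → queue [MK, JN, WG, VV, NA, SH]
Visit MK; enqueue PV, VF, GW → queue [JN, WG, VV, NA, SH, PV, VF, GW]
Visit JN; enqueue GJ → queue [WG, VV, NA, SH, PV, VF, GW, GJ]
Visit WG; enqueue GH, YK → queue [VV, NA, SH, PV, VF, GW, GJ, GH, YK]
Visit VV → queue [NA, SH, PV, VF, GW, GJ, GH, YK]
Visit NA; enqueue LA, JX → queue [SH, PV, VF, GW, GJ, GH, YK, LA, JX]
Visit SH; enqueue ZH → queue [PV, VF, GW, GJ, GH, YK, LA, JX, ZH]
Visit PV → queue [VF, GW, GJ, GH, YK, LA, JX, ZH]
Visit VF → queue [GW, GJ, GH, YK, LA, JX, ZH]
Visit GW → queue [GJ, GH, YK, LA, JX, ZH]
Visit GJ; enqueue GA → queue [GH, YK, LA, JX, ZH, GA]
Visit GH → queue [YK, LA, JX, ZH, GA]
Visit YK → queue [LA, JX, ZH, GA]
Visit LA → queue [JX, ZH, GA]
Visit JX → queue [ZH, GA]
Visit ZH → queue [GA]
Visit GA → queue []

Visit order: PT, MK, JN, WG, VV, NA, SH, PV, VF, GW, GJ, GH, YK, LA, JX, ZH, GA

GH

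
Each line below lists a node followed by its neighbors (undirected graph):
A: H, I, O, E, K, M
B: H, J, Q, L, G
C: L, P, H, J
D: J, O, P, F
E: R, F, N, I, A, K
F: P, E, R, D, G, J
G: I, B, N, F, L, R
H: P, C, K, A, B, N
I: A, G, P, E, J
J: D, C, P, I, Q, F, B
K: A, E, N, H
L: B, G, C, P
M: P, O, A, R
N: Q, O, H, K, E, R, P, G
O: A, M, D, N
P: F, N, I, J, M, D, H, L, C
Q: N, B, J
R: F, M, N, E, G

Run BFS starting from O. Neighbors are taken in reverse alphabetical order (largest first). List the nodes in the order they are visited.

Visit O; enqueue N, M, D, A → queue [N, M, D, A]
Visit N; enqueue R, Q, P, K, H, G, E → queue [M, D, A, R, Q, P, K, H, G, E]
Visit M → queue [D, A, R, Q, P, K, H, G, E]
Visit D; enqueue J, F → queue [A, R, Q, P, K, H, G, E, J, F]
Visit A; enqueue I → queue [R, Q, P, K, H, G, E, J, F, I]
Visit R → queue [Q, P, K, H, G, E, J, F, I]
Visit Q; enqueue B → queue [P, K, H, G, E, J, F, I, B]
Visit P; enqueue L, C → queue [K, H, G, E, J, F, I, B, L, C]
Visit K → queue [H, G, E, J, F, I, B, L, C]
Visit H → queue [G, E, J, F, I, B, L, C]
Visit G → queue [E, J, F, I, B, L, C]
Visit E → queue [J, F, I, B, L, C]
Visit J → queue [F, I, B, L, C]
Visit F → queue [I, B, L, C]
Visit I → queue [B, L, C]
Visit B → queue [L, C]
Visit L → queue [C]
Visit C → queue []

O -> N -> M -> D -> A -> R -> Q -> P -> K -> H -> G -> E -> J -> F -> I -> B -> L -> C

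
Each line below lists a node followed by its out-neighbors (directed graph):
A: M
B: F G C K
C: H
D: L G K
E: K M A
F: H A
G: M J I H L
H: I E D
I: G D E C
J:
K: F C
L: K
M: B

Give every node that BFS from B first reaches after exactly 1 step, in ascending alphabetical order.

C, F, G, K

Level 0: B
Level 1: C, F, G, K
Level 2: A, H, I, J, L, M
Level 3: D, E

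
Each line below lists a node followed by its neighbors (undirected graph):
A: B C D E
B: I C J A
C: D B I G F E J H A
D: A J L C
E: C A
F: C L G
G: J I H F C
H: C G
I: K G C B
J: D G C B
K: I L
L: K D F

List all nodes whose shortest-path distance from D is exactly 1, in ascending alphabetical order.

A, C, J, L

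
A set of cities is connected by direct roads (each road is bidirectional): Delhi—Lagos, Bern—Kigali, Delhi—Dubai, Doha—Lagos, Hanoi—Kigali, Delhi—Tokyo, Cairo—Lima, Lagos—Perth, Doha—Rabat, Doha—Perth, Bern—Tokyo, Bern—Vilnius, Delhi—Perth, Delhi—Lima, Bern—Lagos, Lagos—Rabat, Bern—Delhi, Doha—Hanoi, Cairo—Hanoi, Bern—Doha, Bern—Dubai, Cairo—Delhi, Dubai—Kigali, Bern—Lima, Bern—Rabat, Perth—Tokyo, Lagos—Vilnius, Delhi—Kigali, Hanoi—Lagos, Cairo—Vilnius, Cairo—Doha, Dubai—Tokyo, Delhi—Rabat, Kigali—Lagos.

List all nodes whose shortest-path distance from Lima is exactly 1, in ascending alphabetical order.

Bern, Cairo, Delhi

Level 0: Lima
Level 1: Bern, Cairo, Delhi
Level 2: Doha, Dubai, Hanoi, Kigali, Lagos, Perth, Rabat, Tokyo, Vilnius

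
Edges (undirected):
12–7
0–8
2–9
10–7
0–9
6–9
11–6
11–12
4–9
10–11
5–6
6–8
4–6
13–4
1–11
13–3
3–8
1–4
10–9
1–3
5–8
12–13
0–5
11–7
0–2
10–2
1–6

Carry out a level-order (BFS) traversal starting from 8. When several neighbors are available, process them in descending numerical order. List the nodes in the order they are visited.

8 -> 6 -> 5 -> 3 -> 0 -> 11 -> 9 -> 4 -> 1 -> 13 -> 2 -> 12 -> 10 -> 7

Visit 8; enqueue 6, 5, 3, 0 → queue [6, 5, 3, 0]
Visit 6; enqueue 11, 9, 4, 1 → queue [5, 3, 0, 11, 9, 4, 1]
Visit 5 → queue [3, 0, 11, 9, 4, 1]
Visit 3; enqueue 13 → queue [0, 11, 9, 4, 1, 13]
Visit 0; enqueue 2 → queue [11, 9, 4, 1, 13, 2]
Visit 11; enqueue 12, 10, 7 → queue [9, 4, 1, 13, 2, 12, 10, 7]
Visit 9 → queue [4, 1, 13, 2, 12, 10, 7]
Visit 4 → queue [1, 13, 2, 12, 10, 7]
Visit 1 → queue [13, 2, 12, 10, 7]
Visit 13 → queue [2, 12, 10, 7]
Visit 2 → queue [12, 10, 7]
Visit 12 → queue [10, 7]
Visit 10 → queue [7]
Visit 7 → queue []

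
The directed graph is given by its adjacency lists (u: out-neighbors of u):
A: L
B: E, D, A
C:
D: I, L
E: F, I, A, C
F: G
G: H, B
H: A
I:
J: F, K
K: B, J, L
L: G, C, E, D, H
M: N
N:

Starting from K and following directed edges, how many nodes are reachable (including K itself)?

12

BFS from K visits: K, B, J, L, E, D, A, F, G, C, H, I
Reachable nodes: 12 of 14 total.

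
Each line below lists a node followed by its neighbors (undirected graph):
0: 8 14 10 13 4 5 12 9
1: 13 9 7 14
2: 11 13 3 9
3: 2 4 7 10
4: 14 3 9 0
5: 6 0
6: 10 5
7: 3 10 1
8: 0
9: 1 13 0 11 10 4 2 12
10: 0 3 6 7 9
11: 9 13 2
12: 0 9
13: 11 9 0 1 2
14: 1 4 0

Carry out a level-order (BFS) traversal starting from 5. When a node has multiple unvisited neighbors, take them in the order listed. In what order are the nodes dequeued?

5 -> 6 -> 0 -> 10 -> 8 -> 14 -> 13 -> 4 -> 12 -> 9 -> 3 -> 7 -> 1 -> 11 -> 2

Visit 5; enqueue 6, 0 → queue [6, 0]
Visit 6; enqueue 10 → queue [0, 10]
Visit 0; enqueue 8, 14, 13, 4, 12, 9 → queue [10, 8, 14, 13, 4, 12, 9]
Visit 10; enqueue 3, 7 → queue [8, 14, 13, 4, 12, 9, 3, 7]
Visit 8 → queue [14, 13, 4, 12, 9, 3, 7]
Visit 14; enqueue 1 → queue [13, 4, 12, 9, 3, 7, 1]
Visit 13; enqueue 11, 2 → queue [4, 12, 9, 3, 7, 1, 11, 2]
Visit 4 → queue [12, 9, 3, 7, 1, 11, 2]
Visit 12 → queue [9, 3, 7, 1, 11, 2]
Visit 9 → queue [3, 7, 1, 11, 2]
Visit 3 → queue [7, 1, 11, 2]
Visit 7 → queue [1, 11, 2]
Visit 1 → queue [11, 2]
Visit 11 → queue [2]
Visit 2 → queue []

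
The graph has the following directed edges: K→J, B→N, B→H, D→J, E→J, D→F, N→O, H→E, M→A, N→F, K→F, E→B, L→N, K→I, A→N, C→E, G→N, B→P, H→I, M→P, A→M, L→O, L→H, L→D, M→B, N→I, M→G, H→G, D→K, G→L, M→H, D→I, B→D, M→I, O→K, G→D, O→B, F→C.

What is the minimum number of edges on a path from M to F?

3

Level 0: M
Level 1: A, B, G, H, I, P
Level 2: D, E, L, N
Level 3: F, J, K, O
Level 4: C
F first appears at level 3.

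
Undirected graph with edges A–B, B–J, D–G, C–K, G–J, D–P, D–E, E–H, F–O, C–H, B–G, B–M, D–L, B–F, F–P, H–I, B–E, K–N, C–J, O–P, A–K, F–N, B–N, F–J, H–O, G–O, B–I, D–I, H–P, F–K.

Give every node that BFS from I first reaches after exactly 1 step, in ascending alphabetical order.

Level 0: I
Level 1: B, D, H
Level 2: A, C, E, F, G, J, L, M, N, O, P
Level 3: K

B, D, H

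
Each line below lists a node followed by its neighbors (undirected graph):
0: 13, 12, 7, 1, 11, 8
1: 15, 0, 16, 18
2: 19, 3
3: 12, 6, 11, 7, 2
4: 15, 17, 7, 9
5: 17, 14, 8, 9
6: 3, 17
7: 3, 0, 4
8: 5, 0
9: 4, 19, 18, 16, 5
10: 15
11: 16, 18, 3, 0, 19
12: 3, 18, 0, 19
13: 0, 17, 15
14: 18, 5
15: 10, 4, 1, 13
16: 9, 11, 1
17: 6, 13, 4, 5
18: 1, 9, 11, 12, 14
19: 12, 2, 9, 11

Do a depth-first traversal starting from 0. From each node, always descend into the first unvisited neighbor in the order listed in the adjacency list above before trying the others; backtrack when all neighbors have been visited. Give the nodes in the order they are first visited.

0 -> 13 -> 17 -> 6 -> 3 -> 12 -> 18 -> 1 -> 15 -> 10 -> 4 -> 7 -> 9 -> 19 -> 2 -> 11 -> 16 -> 5 -> 14 -> 8

Visit 0
0 → 13
13 → 17
17 → 6
6 → 3
3 → 12
12 → 18
18 → 1
1 → 15
15 → 10
15 → 4
4 → 7
4 → 9
9 → 19
19 → 2
19 → 11
11 → 16
9 → 5
5 → 14
5 → 8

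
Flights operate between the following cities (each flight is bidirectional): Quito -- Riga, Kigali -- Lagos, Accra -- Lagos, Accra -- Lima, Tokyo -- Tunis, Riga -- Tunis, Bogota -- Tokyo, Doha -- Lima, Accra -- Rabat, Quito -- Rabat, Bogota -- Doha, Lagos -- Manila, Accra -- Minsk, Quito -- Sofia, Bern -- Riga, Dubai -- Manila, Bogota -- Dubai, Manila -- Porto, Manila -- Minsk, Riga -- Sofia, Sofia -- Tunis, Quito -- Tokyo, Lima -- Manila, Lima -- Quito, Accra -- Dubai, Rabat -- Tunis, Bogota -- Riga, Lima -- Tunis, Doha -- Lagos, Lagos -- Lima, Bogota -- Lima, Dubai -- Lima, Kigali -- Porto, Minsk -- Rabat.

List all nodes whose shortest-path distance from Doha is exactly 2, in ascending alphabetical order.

Level 0: Doha
Level 1: Bogota, Lagos, Lima
Level 2: Accra, Dubai, Kigali, Manila, Quito, Riga, Tokyo, Tunis
Level 3: Bern, Minsk, Porto, Rabat, Sofia

Accra, Dubai, Kigali, Manila, Quito, Riga, Tokyo, Tunis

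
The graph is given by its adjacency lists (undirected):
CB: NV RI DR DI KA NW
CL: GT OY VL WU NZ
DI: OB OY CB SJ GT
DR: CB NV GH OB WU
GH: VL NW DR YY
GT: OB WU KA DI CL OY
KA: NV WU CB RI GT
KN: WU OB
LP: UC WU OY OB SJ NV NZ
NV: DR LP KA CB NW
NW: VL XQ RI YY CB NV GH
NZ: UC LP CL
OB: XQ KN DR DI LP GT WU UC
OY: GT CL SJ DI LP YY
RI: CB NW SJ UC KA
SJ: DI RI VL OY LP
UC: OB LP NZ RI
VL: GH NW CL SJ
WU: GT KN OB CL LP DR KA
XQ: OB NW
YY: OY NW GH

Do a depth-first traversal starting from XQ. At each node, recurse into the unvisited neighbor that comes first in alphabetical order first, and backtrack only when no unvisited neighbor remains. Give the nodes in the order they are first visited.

XQ -> NW -> CB -> DI -> GT -> CL -> NZ -> LP -> NV -> DR -> GH -> VL -> SJ -> OY -> YY -> RI -> KA -> WU -> KN -> OB -> UC

Visit XQ
XQ → NW
NW → CB
CB → DI
DI → GT
GT → CL
CL → NZ
NZ → LP
LP → NV
NV → DR
DR → GH
GH → VL
VL → SJ
SJ → OY
OY → YY
SJ → RI
RI → KA
KA → WU
WU → KN
KN → OB
OB → UC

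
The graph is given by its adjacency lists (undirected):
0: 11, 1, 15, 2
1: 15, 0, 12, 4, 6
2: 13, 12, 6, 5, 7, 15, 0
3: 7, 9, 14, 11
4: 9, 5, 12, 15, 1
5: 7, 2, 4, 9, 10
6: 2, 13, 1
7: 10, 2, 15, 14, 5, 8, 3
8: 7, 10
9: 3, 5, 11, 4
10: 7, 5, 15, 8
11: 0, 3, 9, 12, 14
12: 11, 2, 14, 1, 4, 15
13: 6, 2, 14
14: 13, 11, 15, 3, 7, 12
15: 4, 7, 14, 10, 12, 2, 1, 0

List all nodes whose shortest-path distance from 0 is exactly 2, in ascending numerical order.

3, 4, 5, 6, 7, 9, 10, 12, 13, 14

Level 0: 0
Level 1: 1, 2, 11, 15
Level 2: 3, 4, 5, 6, 7, 9, 10, 12, 13, 14
Level 3: 8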